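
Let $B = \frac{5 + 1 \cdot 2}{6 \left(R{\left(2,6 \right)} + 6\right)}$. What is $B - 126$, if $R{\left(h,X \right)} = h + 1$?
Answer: $- \frac{6797}{54} \approx -125.87$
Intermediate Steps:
$R{\left(h,X \right)} = 1 + h$
$B = \frac{7}{54}$ ($B = \frac{5 + 1 \cdot 2}{6 \left(\left(1 + 2\right) + 6\right)} = \frac{5 + 2}{6 \left(3 + 6\right)} = \frac{7}{6 \cdot 9} = \frac{7}{54} \approx 0.12963$)
$B - 126 = \frac{7}{54} - 126 = - \frac{6797}{54}$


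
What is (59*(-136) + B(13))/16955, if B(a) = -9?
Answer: -8033/16955 ≈ -0.47378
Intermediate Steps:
(59*(-136) + B(13))/16955 = (59*(-136) - 9)/16955 = (-8024 - 9)*(1/16955) = -8033*1/16955 = -8033/16955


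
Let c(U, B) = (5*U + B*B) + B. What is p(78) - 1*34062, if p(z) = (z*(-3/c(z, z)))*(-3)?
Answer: -953733/28 ≈ -34062.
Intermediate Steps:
c(U, B) = B + B² + 5*U (c(U, B) = (5*U + B²) + B = (B² + 5*U) + B = B + B² + 5*U)
p(z) = 9*z/(z² + 6*z) (p(z) = (z*(-3/(z + z² + 5*z)))*(-3) = (z*(-3/(z² + 6*z)))*(-3) = -3*z/(z² + 6*z)*(-3) = 9*z/(z² + 6*z))
p(78) - 1*34062 = 9/(6 + 78) - 1*34062 = 9/84 - 34062 = 9*(1/84) - 34062 = 3/28 - 34062 = -953733/28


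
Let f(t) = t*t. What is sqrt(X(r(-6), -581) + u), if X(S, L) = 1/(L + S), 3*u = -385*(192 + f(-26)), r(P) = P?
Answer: 17*I*sqrt(1195308687)/1761 ≈ 333.76*I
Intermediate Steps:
f(t) = t**2
u = -334180/3 (u = (-385*(192 + (-26)**2))/3 = (-385*(192 + 676))/3 = (-385*868)/3 = (1/3)*(-334180) = -334180/3 ≈ -1.1139e+5)
sqrt(X(r(-6), -581) + u) = sqrt(1/(-581 - 6) - 334180/3) = sqrt(1/(-587) - 334180/3) = sqrt(-1/587 - 334180/3) = sqrt(-196163663/1761) = 17*I*sqrt(1195308687)/1761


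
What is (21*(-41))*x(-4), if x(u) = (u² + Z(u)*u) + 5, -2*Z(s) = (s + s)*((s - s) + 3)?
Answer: 23247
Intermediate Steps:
Z(s) = -3*s (Z(s) = -(s + s)*((s - s) + 3)/2 = -2*s*(0 + 3)/2 = -2*s*3/2 = -3*s)
x(u) = 5 - 2*u² (x(u) = (u² + (-3*u)*u) + 5 = (u² - 3*u²) + 5 = -2*u² + 5 = 5 - 2*u²)
(21*(-41))*x(-4) = (21*(-41))*(5 - 2*(-4)²) = -861*(5 - 2*16) = -861*(5 - 32) = -861*(-27) = 23247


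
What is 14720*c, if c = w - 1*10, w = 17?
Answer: 103040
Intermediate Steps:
c = 7 (c = 17 - 1*10 = 17 - 10 = 7)
14720*c = 14720*7 = 103040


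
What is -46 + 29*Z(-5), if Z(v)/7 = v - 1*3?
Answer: -1670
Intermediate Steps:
Z(v) = -21 + 7*v (Z(v) = 7*(v - 1*3) = 7*(v - 3) = 7*(-3 + v) = -21 + 7*v)
-46 + 29*Z(-5) = -46 + 29*(-21 + 7*(-5)) = -46 + 29*(-21 - 35) = -46 + 29*(-56) = -46 - 1624 = -1670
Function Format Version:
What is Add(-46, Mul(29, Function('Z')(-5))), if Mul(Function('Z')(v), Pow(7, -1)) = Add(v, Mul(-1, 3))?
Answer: -1670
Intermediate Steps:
Function('Z')(v) = Add(-21, Mul(7, v)) (Function('Z')(v) = Mul(7, Add(v, Mul(-1, 3))) = Mul(7, Add(v, -3)) = Mul(7, Add(-3, v)) = Add(-21, Mul(7, v)))
Add(-46, Mul(29, Function('Z')(-5))) = Add(-46, Mul(29, Add(-21, Mul(7, -5)))) = Add(-46, Mul(29, Add(-21, -35))) = Add(-46, Mul(29, -56)) = Add(-46, -1624) = -1670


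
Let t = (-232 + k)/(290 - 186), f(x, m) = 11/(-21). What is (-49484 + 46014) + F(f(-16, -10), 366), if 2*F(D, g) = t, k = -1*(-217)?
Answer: -721775/208 ≈ -3470.1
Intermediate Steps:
f(x, m) = -11/21 (f(x, m) = 11*(-1/21) = -11/21)
k = 217
t = -15/104 (t = (-232 + 217)/(290 - 186) = -15/104 ≈ -0.14423)
F(D, g) = -15/208 (F(D, g) = (½)*(-15/104) = -15/208)
(-49484 + 46014) + F(f(-16, -10), 366) = (-49484 + 46014) - 15/208 = -3470 - 15/208 = -721775/208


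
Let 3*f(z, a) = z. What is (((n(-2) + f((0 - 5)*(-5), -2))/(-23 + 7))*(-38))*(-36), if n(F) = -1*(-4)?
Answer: -2109/2 ≈ -1054.5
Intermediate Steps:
n(F) = 4
f(z, a) = z/3
(((n(-2) + f((0 - 5)*(-5), -2))/(-23 + 7))*(-38))*(-36) = (((4 + ((0 - 5)*(-5))/3)/(-23 + 7))*(-38))*(-36) = (((4 + (-5*(-5))/3)/(-16))*(-38))*(-36) = (((4 + (1/3)*25)*(-1/16))*(-38))*(-36) = (((4 + 25/3)*(-1/16))*(-38))*(-36) = (((37/3)*(-1/16))*(-38))*(-36) = -37/48*(-38)*(-36) = (703/24)*(-36) = -2109/2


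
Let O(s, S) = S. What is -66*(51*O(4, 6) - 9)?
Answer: -19602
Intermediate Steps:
-66*(51*O(4, 6) - 9) = -66*(51*6 - 9) = -66*(306 - 9) = -66*297 = -19602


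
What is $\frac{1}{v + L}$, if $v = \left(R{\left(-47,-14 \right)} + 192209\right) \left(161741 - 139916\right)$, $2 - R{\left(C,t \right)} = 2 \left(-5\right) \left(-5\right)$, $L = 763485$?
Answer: $\frac{1}{4194677310} \approx 2.384 \cdot 10^{-10}$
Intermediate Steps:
$R{\left(C,t \right)} = -48$ ($R{\left(C,t \right)} = 2 - 2 \left(-5\right) \left(-5\right) = 2 - \left(-10\right) \left(-5\right) = 2 - 50 = -48$)
$v = 4193913825$ ($v = \left(-48 + 192209\right) \left(161741 - 139916\right) = 192161 \cdot 21825 = 4193913825$)
$\frac{1}{v + L} = \frac{1}{4193913825 + 763485} = \frac{1}{4194677310}$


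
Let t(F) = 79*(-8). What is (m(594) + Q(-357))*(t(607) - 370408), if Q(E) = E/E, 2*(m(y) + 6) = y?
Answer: -108343680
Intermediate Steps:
m(y) = -6 + y/2
Q(E) = 1
t(F) = -632
(m(594) + Q(-357))*(t(607) - 370408) = ((-6 + (1/2)*594) + 1)*(-632 - 370408) = ((-6 + 297) + 1)*(-371040) = (291 + 1)*(-371040) = 292*(-371040) = -108343680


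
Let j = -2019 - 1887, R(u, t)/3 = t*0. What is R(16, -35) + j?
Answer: -3906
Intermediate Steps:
R(u, t) = 0 (R(u, t) = 3*(t*0) = 3*0 = 0)
j = -3906
R(16, -35) + j = 0 - 3906 = -3906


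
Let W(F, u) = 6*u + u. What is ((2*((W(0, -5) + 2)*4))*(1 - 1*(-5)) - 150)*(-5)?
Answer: 8670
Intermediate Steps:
W(F, u) = 7*u
((2*((W(0, -5) + 2)*4))*(1 - 1*(-5)) - 150)*(-5) = ((2*((7*(-5) + 2)*4))*(1 - 1*(-5)) - 150)*(-5) = ((2*((-35 + 2)*4))*(1 + 5) - 150)*(-5) = ((2*(-33*4))*6 - 150)*(-5) = ((2*(-132))*6 - 150)*(-5) = (-264*6 - 150)*(-5) = (-1584 - 150)*(-5) = -1734*(-5) = 8670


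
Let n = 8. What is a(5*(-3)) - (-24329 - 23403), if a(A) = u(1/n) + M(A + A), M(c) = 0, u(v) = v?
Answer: 381857/8 ≈ 47732.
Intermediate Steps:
a(A) = ⅛ (a(A) = 1/8 + 0 = ⅛ + 0 = ⅛)
a(5*(-3)) - (-24329 - 23403) = ⅛ - (-24329 - 23403) = ⅛ - 1*(-47732) = ⅛ + 47732 = 381857/8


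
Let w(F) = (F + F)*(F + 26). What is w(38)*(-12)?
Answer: -58368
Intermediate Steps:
w(F) = 2*F*(26 + F) (w(F) = (2*F)*(26 + F) = 2*F*(26 + F))
w(38)*(-12) = (2*38*(26 + 38))*(-12) = (2*38*64)*(-12) = 4864*(-12) = -58368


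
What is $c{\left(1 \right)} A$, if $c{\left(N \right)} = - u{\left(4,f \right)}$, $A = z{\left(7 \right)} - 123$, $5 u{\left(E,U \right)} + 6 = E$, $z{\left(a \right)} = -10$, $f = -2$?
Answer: $- \frac{266}{5} \approx -53.2$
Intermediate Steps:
$u{\left(E,U \right)} = - \frac{6}{5} + \frac{E}{5}$
$A = -133$ ($A = -10 - 123 = -133$)
$c{\left(N \right)} = \frac{2}{5}$ ($c{\left(N \right)} = - (- \frac{6}{5} + \frac{1}{5} \cdot 4) = - (- \frac{6}{5} + \frac{4}{5}) = \left(-1\right) \left(- \frac{2}{5}\right) = \frac{2}{5}$)
$c{\left(1 \right)} A = \frac{2}{5} \left(-133\right) = - \frac{266}{5}$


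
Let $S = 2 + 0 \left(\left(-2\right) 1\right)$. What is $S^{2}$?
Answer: $4$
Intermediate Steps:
$S = 2$ ($S = 2 + 0 \left(-2\right) = 2 + 0 = 2$)
$S^{2} = 2^{2} = 4$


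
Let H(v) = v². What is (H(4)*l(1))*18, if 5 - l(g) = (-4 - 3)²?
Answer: -12672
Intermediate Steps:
l(g) = -44 (l(g) = 5 - (-4 - 3)² = 5 - 1*(-7)² = 5 - 1*49 = 5 - 49 = -44)
(H(4)*l(1))*18 = (4²*(-44))*18 = (16*(-44))*18 = -704*18 = -12672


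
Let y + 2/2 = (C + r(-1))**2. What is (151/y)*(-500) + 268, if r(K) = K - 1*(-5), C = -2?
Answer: -74696/3 ≈ -24899.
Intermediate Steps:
r(K) = 5 + K (r(K) = K + 5 = 5 + K)
y = 3 (y = -1 + (-2 + (5 - 1))**2 = -1 + (-2 + 4)**2 = -1 + 2**2 = -1 + 4 = 3)
(151/y)*(-500) + 268 = (151/3)*(-500) + 268 = -75500/3 + 268 = -74696/3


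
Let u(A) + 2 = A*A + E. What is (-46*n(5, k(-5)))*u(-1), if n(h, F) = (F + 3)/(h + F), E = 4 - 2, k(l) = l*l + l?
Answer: -1058/25 ≈ -42.320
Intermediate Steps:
k(l) = l + l**2 (k(l) = l**2 + l = l + l**2)
E = 2
n(h, F) = (3 + F)/(F + h)
u(A) = A**2 (u(A) = -2 + (A*A + 2) = -2 + (A**2 + 2) = -2 + (2 + A**2) = A**2)
(-46*n(5, k(-5)))*u(-1) = -46*(3 - 5*(1 - 5))/(-5*(1 - 5) + 5)*(-1)**2 = -46*(3 - 5*(-4))/(-5*(-4) + 5)*1 = -46*(3 + 20)/(20 + 5)*1 = -46*23/25*1 = -1058/25*1 = -1058/25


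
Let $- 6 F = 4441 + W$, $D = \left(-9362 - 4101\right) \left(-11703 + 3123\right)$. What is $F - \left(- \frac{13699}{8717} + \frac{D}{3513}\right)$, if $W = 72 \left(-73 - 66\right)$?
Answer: $- \frac{1956923625017}{61245642} \approx -31952.0$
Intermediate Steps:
$D = 115512540$ ($D = \left(-13463\right) \left(-8580\right) = 115512540$)
$W = -10008$ ($W = 72 \left(-139\right) = -10008$)
$F = \frac{5567}{6}$ ($F = - \frac{4441 - 10008}{6} = \left(- \frac{1}{6}\right) \left(-5567\right) = \frac{5567}{6} \approx 927.83$)
$F - \left(- \frac{13699}{8717} + \frac{D}{3513}\right) = \frac{5567}{6} - \left(- \frac{13699}{8717} + \frac{115512540}{3513}\right) = \frac{5567}{6} - \left(\left(-13699\right) \frac{1}{8717} + 115512540 \cdot \frac{1}{3513}\right) = \frac{5567}{6} - \left(- \frac{13699}{8717} + \frac{38504180}{1171}\right) = \frac{5567}{6} - \frac{335624895531}{10207607} = - \frac{1956923625017}{61245642}$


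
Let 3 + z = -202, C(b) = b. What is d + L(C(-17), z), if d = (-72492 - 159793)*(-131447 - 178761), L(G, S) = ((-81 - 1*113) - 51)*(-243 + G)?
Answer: 72056728980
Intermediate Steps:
z = -205 (z = -3 - 202 = -205)
L(G, S) = 59535 - 245*G (L(G, S) = ((-81 - 113) - 51)*(-243 + G) = (-194 - 51)*(-243 + G) = -245*(-243 + G) = 59535 - 245*G)
d = 72056665280 (d = -232285*(-310208) = 72056665280)
d + L(C(-17), z) = 72056665280 + (59535 - 245*(-17)) = 72056665280 + (59535 + 4165) = 72056665280 + 63700 = 72056728980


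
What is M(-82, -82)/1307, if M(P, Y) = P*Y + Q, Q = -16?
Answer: 6708/1307 ≈ 5.1324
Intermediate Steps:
M(P, Y) = -16 + P*Y (M(P, Y) = P*Y - 16 = -16 + P*Y)
M(-82, -82)/1307 = (-16 - 82*(-82))/1307 = (-16 + 6724)*(1/1307) = 6708*(1/1307) = 6708/1307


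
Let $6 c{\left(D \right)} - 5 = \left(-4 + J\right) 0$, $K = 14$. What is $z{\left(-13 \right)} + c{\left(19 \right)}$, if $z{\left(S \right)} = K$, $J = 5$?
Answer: $\frac{89}{6} \approx 14.833$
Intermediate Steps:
$z{\left(S \right)} = 14$
$c{\left(D \right)} = \frac{5}{6}$ ($c{\left(D \right)} = \frac{5}{6} + \frac{\left(-4 + 5\right) 0}{6} = \frac{5}{6} + \frac{1 \cdot 0}{6} = \frac{5}{6} + \frac{1}{6} \cdot 0 = \frac{5}{6} + 0 = \frac{5}{6}$)
$z{\left(-13 \right)} + c{\left(19 \right)} = 14 + \frac{5}{6} = \frac{89}{6}$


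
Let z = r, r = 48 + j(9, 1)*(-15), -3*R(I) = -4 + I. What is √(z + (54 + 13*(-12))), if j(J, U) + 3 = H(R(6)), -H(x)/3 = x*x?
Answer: √11 ≈ 3.3166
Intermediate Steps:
R(I) = 4/3 - I/3 (R(I) = -(-4 + I)/3 = 4/3 - I/3)
H(x) = -3*x² (H(x) = -3*x*x = -3*x²)
j(J, U) = -13/3 (j(J, U) = -3 - 3*(4/3 - ⅓*6)² = -3 - 3*(4/3 - 2)² = -3 - 3*(-⅔)² = -3 - 3*4/9 = -3 - 4/3 = -13/3)
r = 113 (r = 48 - 13/3*(-15) = 48 + 65 = 113)
z = 113
√(z + (54 + 13*(-12))) = √(113 + (54 + 13*(-12))) = √(113 + (54 - 156)) = √(113 - 102) = √11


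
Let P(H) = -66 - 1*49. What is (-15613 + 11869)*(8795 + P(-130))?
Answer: -32497920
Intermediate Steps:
P(H) = -115 (P(H) = -66 - 49 = -115)
(-15613 + 11869)*(8795 + P(-130)) = (-15613 + 11869)*(8795 - 115) = -3744*8680 = -32497920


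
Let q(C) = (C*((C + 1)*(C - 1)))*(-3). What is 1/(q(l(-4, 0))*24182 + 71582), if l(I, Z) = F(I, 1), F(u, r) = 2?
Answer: -1/363694 ≈ -2.7496e-6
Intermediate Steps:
l(I, Z) = 2
q(C) = -3*C*(1 + C)*(-1 + C) (q(C) = (C*((1 + C)*(-1 + C)))*(-3) = (C*(1 + C)*(-1 + C))*(-3) = -3*C*(1 + C)*(-1 + C))
1/(q(l(-4, 0))*24182 + 71582) = 1/((3*2*(1 - 1*2²))*24182 + 71582) = 1/((3*2*(1 - 1*4))*24182 + 71582) = 1/((3*2*(1 - 4))*24182 + 71582) = 1/((3*2*(-3))*24182 + 71582) = 1/(-18*24182 + 71582) = 1/(-435276 + 71582) = 1/(-363694) = -1/363694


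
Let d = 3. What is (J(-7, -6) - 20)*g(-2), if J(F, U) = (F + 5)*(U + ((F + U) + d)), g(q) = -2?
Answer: -24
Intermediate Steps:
J(F, U) = (5 + F)*(3 + F + 2*U) (J(F, U) = (F + 5)*(U + ((F + U) + 3)) = (5 + F)*(U + (3 + F + U)) = (5 + F)*(3 + F + 2*U))
(J(-7, -6) - 20)*g(-2) = ((15 + (-7)² + 8*(-7) + 10*(-6) + 2*(-7)*(-6)) - 20)*(-2) = ((15 + 49 - 56 - 60 + 84) - 20)*(-2) = (32 - 20)*(-2) = 12*(-2) = -24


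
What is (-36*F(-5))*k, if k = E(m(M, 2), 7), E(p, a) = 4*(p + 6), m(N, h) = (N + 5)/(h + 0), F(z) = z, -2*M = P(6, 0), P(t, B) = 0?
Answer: 6120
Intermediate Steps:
M = 0 (M = -1/2*0 = 0)
m(N, h) = (5 + N)/h
E(p, a) = 24 + 4*p (E(p, a) = 4*(6 + p) = 24 + 4*p)
k = 34 (k = 24 + 4*((5 + 0)/2) = 24 + 4*((1/2)*5) = 24 + 4*(5/2) = 24 + 10 = 34)
(-36*F(-5))*k = -36*(-5)*34 = 180*34 = 6120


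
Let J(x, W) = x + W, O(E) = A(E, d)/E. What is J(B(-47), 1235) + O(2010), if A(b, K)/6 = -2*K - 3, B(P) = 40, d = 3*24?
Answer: 426978/335 ≈ 1274.6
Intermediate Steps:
d = 72
A(b, K) = -18 - 12*K (A(b, K) = 6*(-2*K - 3) = 6*(-3 - 2*K) = -18 - 12*K)
O(E) = -882/E (O(E) = (-18 - 12*72)/E = (-18 - 864)/E = -882/E)
J(x, W) = W + x
J(B(-47), 1235) + O(2010) = (1235 + 40) - 882/2010 = 1275 - 882*1/2010 = 1275 - 147/335 = 426978/335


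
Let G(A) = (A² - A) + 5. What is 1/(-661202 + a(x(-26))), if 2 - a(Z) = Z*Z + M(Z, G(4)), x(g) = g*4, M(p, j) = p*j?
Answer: -1/670248 ≈ -1.4920e-6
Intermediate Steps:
G(A) = 5 + A² - A
M(p, j) = j*p
x(g) = 4*g
a(Z) = 2 - Z² - 17*Z (a(Z) = 2 - (Z*Z + (5 + 4² - 1*4)*Z) = 2 - (Z² + (5 + 16 - 4)*Z) = 2 - (Z² + 17*Z) = 2 + (-Z² - 17*Z) = 2 - Z² - 17*Z)
1/(-661202 + a(x(-26))) = 1/(-661202 + (2 - (4*(-26))² - 68*(-26))) = 1/(-661202 + (2 - 1*(-104)² - 17*(-104))) = 1/(-661202 + (2 - 1*10816 + 1768)) = 1/(-661202 + (2 - 10816 + 1768)) = 1/(-661202 - 9046) = 1/(-670248) = -1/670248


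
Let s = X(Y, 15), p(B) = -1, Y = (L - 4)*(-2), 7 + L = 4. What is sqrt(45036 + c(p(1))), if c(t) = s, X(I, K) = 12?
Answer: 2*sqrt(11262) ≈ 212.25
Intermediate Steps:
L = -3 (L = -7 + 4 = -3)
Y = 14 (Y = (-3 - 4)*(-2) = -7*(-2) = 14)
s = 12
c(t) = 12
sqrt(45036 + c(p(1))) = sqrt(45036 + 12) = sqrt(45048) = 2*sqrt(11262)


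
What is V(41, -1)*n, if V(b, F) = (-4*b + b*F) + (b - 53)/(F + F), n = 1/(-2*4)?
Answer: 199/8 ≈ 24.875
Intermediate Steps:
n = -1/8 (n = 1/(-8) = -1/8 ≈ -0.12500)
V(b, F) = -4*b + F*b + (-53 + b)/(2*F) (V(b, F) = (-4*b + F*b) + (-53 + b)/((2*F)) = (-4*b + F*b) + (-53 + b)*(1/(2*F)) = (-4*b + F*b) + (-53 + b)/(2*F) = -4*b + F*b + (-53 + b)/(2*F))
V(41, -1)*n = ((1/2)*(-53 + 41 + 2*(-1)*41*(-4 - 1))/(-1))*(-1/8) = ((1/2)*(-1)*(-53 + 41 + 2*(-1)*41*(-5)))*(-1/8) = ((1/2)*(-1)*(-53 + 41 + 410))*(-1/8) = ((1/2)*(-1)*398)*(-1/8) = -199*(-1/8) = 199/8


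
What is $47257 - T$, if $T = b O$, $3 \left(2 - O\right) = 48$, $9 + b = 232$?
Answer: $50379$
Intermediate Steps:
$b = 223$ ($b = -9 + 232 = 223$)
$O = -14$ ($O = 2 - 16 = -14$)
$T = -3122$ ($T = 223 \left(-14\right) = -3122$)
$47257 - T = 47257 - -3122 = 47257 + 3122 = 50379$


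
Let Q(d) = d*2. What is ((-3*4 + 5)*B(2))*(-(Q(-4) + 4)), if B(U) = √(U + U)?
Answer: -56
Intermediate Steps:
B(U) = √2*√U (B(U) = √(2*U) = √2*√U)
Q(d) = 2*d
((-3*4 + 5)*B(2))*(-(Q(-4) + 4)) = ((-3*4 + 5)*(√2*√2))*(-(2*(-4) + 4)) = ((-12 + 5)*2)*(-(-8 + 4)) = (-7*2)*(-1*(-4)) = -14*4 = -56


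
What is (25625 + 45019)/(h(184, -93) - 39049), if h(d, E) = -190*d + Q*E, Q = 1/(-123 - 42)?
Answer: -971355/1017616 ≈ -0.95454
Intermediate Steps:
Q = -1/165 (Q = 1/(-165) = -1/165 ≈ -0.0060606)
h(d, E) = -190*d - E/165
(25625 + 45019)/(h(184, -93) - 39049) = (25625 + 45019)/((-190*184 - 1/165*(-93)) - 39049) = 70644/((-34960 + 31/55) - 39049) = 70644/(-1922769/55 - 39049) = 70644/(-4070464/55) = 70644*(-55/4070464) = -971355/1017616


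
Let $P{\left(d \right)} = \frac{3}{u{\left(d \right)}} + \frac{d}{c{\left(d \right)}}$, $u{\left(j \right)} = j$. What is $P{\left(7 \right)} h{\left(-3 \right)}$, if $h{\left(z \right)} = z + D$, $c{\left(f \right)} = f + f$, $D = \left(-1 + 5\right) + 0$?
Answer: $\frac{13}{14} \approx 0.92857$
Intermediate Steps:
$D = 4$ ($D = 4 + 0 = 4$)
$c{\left(f \right)} = 2 f$
$h{\left(z \right)} = 4 + z$ ($h{\left(z \right)} = z + 4 = 4 + z$)
$P{\left(d \right)} = \frac{1}{2} + \frac{3}{d}$ ($P{\left(d \right)} = \frac{3}{d} + \frac{d}{2 d} = \frac{3}{d} + d \frac{1}{2 d} = \frac{3}{d} + \frac{1}{2} = \frac{1}{2} + \frac{3}{d}$)
$P{\left(7 \right)} h{\left(-3 \right)} = \frac{6 + 7}{2 \cdot 7} \left(4 - 3\right) = \frac{1}{2} \cdot \frac{1}{7} \cdot 13 \cdot 1 = \frac{13}{14} \cdot 1 = \frac{13}{14}$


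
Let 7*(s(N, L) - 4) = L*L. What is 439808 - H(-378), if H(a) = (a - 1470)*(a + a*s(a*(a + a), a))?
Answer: -14261733040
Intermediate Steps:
s(N, L) = 4 + L²/7 (s(N, L) = 4 + (L*L)/7 = 4 + L²/7)
H(a) = (-1470 + a)*(a + a*(4 + a²/7)) (H(a) = (a - 1470)*(a + a*(4 + a²/7)) = (-1470 + a)*(a + a*(4 + a²/7)))
439808 - H(-378) = 439808 - (-378)*(-51450 + (-378)³ - 1470*(-378)² + 35*(-378))/7 = 439808 - (-378)*(-51450 - 54010152 - 1470*142884 - 13230)/7 = 439808 - (-378)*(-51450 - 54010152 - 210039480 - 13230)/7 = 439808 - (-378)*(-264114312)/7 = 439808 - 1*14262172848 = 439808 - 14262172848 = -14261733040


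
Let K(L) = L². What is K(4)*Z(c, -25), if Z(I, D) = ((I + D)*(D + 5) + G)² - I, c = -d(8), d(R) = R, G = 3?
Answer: 7033232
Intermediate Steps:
c = -8 (c = -1*8 = -8)
Z(I, D) = (3 + (5 + D)*(D + I))² - I (Z(I, D) = ((I + D)*(D + 5) + 3)² - I = ((D + I)*(5 + D) + 3)² - I = ((5 + D)*(D + I) + 3)² - I = (3 + (5 + D)*(D + I))² - I)
K(4)*Z(c, -25) = 4²*((3 + (-25)² + 5*(-25) + 5*(-8) - 25*(-8))² - 1*(-8)) = 16*((3 + 625 - 125 - 40 + 200)² + 8) = 16*(663² + 8) = 16*(439569 + 8) = 16*439577 = 7033232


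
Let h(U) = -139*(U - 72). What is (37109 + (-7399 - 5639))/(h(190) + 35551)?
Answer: 24071/19149 ≈ 1.2570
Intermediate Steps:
h(U) = 10008 - 139*U (h(U) = -139*(-72 + U) = 10008 - 139*U)
(37109 + (-7399 - 5639))/(h(190) + 35551) = (37109 + (-7399 - 5639))/((10008 - 139*190) + 35551) = (37109 - 13038)/((10008 - 26410) + 35551) = 24071/(-16402 + 35551) = 24071/19149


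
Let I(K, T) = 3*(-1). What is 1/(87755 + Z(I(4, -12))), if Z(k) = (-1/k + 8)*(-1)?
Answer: 3/263240 ≈ 1.1396e-5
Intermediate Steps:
I(K, T) = -3
Z(k) = -8 + 1/k (Z(k) = (8 - 1/k)*(-1) = -8 + 1/k)
1/(87755 + Z(I(4, -12))) = 1/(87755 + (-8 + 1/(-3))) = 1/(87755 + (-8 - ⅓)) = 1/(87755 - 25/3) = 1/(263240/3) = 3/263240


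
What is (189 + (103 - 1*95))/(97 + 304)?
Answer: 197/401 ≈ 0.49127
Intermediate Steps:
(189 + (103 - 1*95))/(97 + 304) = (189 + (103 - 95))/401 = (189 + 8)*(1/401) = 197*(1/401) = 197/401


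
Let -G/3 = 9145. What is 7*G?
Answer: -192045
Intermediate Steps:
G = -27435 (G = -3*9145 = -27435)
7*G = 7*(-27435) = -192045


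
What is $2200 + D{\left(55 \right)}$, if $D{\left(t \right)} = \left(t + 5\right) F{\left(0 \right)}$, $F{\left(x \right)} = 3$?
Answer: $2380$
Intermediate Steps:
$D{\left(t \right)} = 15 + 3 t$ ($D{\left(t \right)} = \left(t + 5\right) 3 = \left(5 + t\right) 3 = 15 + 3 t$)
$2200 + D{\left(55 \right)} = 2200 + \left(15 + 3 \cdot 55\right) = 2200 + \left(15 + 165\right) = 2200 + 180 = 2380$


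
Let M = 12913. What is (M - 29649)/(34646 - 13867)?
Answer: -16736/20779 ≈ -0.80543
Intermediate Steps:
(M - 29649)/(34646 - 13867) = (12913 - 29649)/(34646 - 13867) = -16736/20779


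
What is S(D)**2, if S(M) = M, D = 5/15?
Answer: 1/9 ≈ 0.11111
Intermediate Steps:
D = 1/3 (D = 5*(1/15) = 1/3 ≈ 0.33333)
S(D)**2 = (1/3)**2 = 1/9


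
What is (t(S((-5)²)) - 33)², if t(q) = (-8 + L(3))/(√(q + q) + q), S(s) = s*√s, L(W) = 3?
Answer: 82580482/75645 - 8128*√10/75645 ≈ 1091.3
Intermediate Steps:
S(s) = s^(3/2)
t(q) = -5/(q + √2*√q) (t(q) = (-8 + 3)/(√(q + q) + q) = -5/(√(2*q) + q) = -5/(√2*√q + q) = -5/(q + √2*√q))
(t(S((-5)²)) - 33)² = (-5/(((-5)²)^(3/2) + √2*√(((-5)²)^(3/2))) - 33)² = (-5/(25^(3/2) + √2*√(25^(3/2))) - 33)² = (-5/(125 + √2*√125) - 33)² = (-5/(125 + √2*(5*√5)) - 33)² = (-5/(125 + 5*√10) - 33)² = (-33 - 5/(125 + 5*√10))²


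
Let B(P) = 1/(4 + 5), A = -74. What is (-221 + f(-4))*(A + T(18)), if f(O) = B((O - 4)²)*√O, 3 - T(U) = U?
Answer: 19669 - 178*I/9 ≈ 19669.0 - 19.778*I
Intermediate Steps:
T(U) = 3 - U
B(P) = ⅑ (B(P) = 1/9 = ⅑)
f(O) = √O/9
(-221 + f(-4))*(A + T(18)) = (-221 + √(-4)/9)*(-74 + (3 - 1*18)) = (-221 + (2*I)/9)*(-74 + (3 - 18)) = (-221 + 2*I/9)*(-74 - 15) = (-221 + 2*I/9)*(-89) = 19669 - 178*I/9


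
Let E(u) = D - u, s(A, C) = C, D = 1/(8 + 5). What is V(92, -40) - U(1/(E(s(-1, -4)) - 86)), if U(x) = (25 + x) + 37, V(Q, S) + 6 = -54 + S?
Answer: -172517/1065 ≈ -161.99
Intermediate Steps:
V(Q, S) = -60 + S (V(Q, S) = -6 + (-54 + S) = -60 + S)
D = 1/13 ≈ 0.076923
E(u) = 1/13 - u
U(x) = 62 + x
V(92, -40) - U(1/(E(s(-1, -4)) - 86)) = (-60 - 40) - (62 + 1/((1/13 - 1*(-4)) - 86)) = -100 - (62 + 1/((1/13 + 4) - 86)) = -100 - (62 + 1/(53/13 - 86)) = -100 - (62 + 1/(-1065/13)) = -100 - (62 - 13/1065) = -100 - 1*66017/1065 = -100 - 66017/1065 = -172517/1065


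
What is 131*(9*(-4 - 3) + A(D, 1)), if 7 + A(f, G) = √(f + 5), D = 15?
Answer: -9170 + 262*√5 ≈ -8584.2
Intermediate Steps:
A(f, G) = -7 + √(5 + f) (A(f, G) = -7 + √(f + 5) = -7 + √(5 + f))
131*(9*(-4 - 3) + A(D, 1)) = 131*(9*(-4 - 3) + (-7 + √(5 + 15))) = 131*(9*(-7) + (-7 + √20)) = 131*(-63 + (-7 + 2*√5)) = 131*(-70 + 2*√5) = -9170 + 262*√5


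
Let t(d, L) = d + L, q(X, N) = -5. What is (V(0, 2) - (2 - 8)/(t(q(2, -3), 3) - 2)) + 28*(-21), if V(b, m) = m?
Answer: -1175/2 ≈ -587.50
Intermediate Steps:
t(d, L) = L + d
(V(0, 2) - (2 - 8)/(t(q(2, -3), 3) - 2)) + 28*(-21) = (2 - (2 - 8)/((3 - 5) - 2)) + 28*(-21) = (2 - (-6)/(-2 - 2)) - 588 = (2 - (-6)/(-4)) - 588 = (2 - (-6)*(-1)/4) - 588 = (2 - 1*3/2) - 588 = (2 - 3/2) - 588 = 1/2 - 588 = -1175/2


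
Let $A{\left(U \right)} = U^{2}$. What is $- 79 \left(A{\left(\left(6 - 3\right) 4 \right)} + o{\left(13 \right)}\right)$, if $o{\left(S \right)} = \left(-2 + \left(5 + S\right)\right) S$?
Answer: $-27808$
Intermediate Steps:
$o{\left(S \right)} = S \left(3 + S\right)$ ($o{\left(S \right)} = \left(3 + S\right) S = S \left(3 + S\right)$)
$- 79 \left(A{\left(\left(6 - 3\right) 4 \right)} + o{\left(13 \right)}\right) = - 79 \left(\left(\left(6 - 3\right) 4\right)^{2} + 13 \left(3 + 13\right)\right) = - 79 \left(\left(3 \cdot 4\right)^{2} + 13 \cdot 16\right) = - 79 \left(12^{2} + 208\right) = - 79 \left(144 + 208\right) = \left(-79\right) 352 = -27808$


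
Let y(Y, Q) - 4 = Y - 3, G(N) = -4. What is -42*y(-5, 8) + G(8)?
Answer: 164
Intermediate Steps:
y(Y, Q) = 1 + Y (y(Y, Q) = 4 + (Y - 3) = 4 + (-3 + Y) = 1 + Y)
-42*y(-5, 8) + G(8) = -42*(1 - 5) - 4 = -42*(-4) - 4 = 168 - 4 = 164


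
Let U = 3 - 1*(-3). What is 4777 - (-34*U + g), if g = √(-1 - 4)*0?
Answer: 4981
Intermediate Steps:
U = 6 (U = 3 + 3 = 6)
g = 0 (g = √(-5)*0 = (I*√5)*0 = 0)
4777 - (-34*U + g) = 4777 - (-34*6 + 0) = 4777 - (-204 + 0) = 4777 - 1*(-204) = 4777 + 204 = 4981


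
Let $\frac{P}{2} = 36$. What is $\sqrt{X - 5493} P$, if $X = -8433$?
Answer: $72 i \sqrt{13926} \approx 8496.6 i$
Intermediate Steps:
$P = 72$ ($P = 2 \cdot 36 = 72$)
$\sqrt{X - 5493} P = \sqrt{-8433 - 5493} \cdot 72 = \sqrt{-13926} \cdot 72 = i \sqrt{13926} \cdot 72 = 72 i \sqrt{13926}$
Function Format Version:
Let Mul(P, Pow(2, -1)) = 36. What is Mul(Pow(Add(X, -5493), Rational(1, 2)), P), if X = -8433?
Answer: Mul(72, I, Pow(13926, Rational(1, 2))) ≈ Mul(8496.6, I)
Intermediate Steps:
P = 72 (P = Mul(2, 36) = 72)
Mul(Pow(Add(X, -5493), Rational(1, 2)), P) = Mul(Pow(Add(-8433, -5493), Rational(1, 2)), 72) = Mul(Pow(-13926, Rational(1, 2)), 72) = Mul(Mul(I, Pow(13926, Rational(1, 2))), 72) = Mul(72, I, Pow(13926, Rational(1, 2)))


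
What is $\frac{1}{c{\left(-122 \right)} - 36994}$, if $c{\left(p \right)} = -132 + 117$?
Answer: $- \frac{1}{37009} \approx -2.702 \cdot 10^{-5}$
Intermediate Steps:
$c{\left(p \right)} = -15$
$\frac{1}{c{\left(-122 \right)} - 36994} = \frac{1}{-15 - 36994} = \frac{1}{-37009} = - \frac{1}{37009}$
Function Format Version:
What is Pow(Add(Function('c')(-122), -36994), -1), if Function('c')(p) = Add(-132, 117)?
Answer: Rational(-1, 37009) ≈ -2.7020e-5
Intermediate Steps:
Function('c')(p) = -15
Pow(Add(Function('c')(-122), -36994), -1) = Pow(Add(-15, -36994), -1) = Pow(-37009, -1) = Rational(-1, 37009)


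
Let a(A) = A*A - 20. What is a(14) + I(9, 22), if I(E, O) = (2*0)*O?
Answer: 176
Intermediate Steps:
a(A) = -20 + A² (a(A) = A² - 20 = -20 + A²)
I(E, O) = 0 (I(E, O) = 0*O = 0)
a(14) + I(9, 22) = (-20 + 14²) + 0 = (-20 + 196) + 0 = 176 + 0 = 176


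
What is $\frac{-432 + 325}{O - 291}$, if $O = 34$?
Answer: $\frac{107}{257} \approx 0.41634$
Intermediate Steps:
$\frac{-432 + 325}{O - 291} = \frac{-432 + 325}{34 - 291} = - \frac{107}{-257} = \left(-107\right) \left(- \frac{1}{257}\right) = \frac{107}{257}$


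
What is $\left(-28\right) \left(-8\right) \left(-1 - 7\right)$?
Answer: $-1792$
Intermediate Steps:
$\left(-28\right) \left(-8\right) \left(-1 - 7\right) = 224 \left(-1 - 7\right) = 224 \left(-8\right) = -1792$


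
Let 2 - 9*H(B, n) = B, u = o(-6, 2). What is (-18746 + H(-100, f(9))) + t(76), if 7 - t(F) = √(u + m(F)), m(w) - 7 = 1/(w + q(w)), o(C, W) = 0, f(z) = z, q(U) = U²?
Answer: -56183/3 - √59931795/2926 ≈ -18730.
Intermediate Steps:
u = 0
H(B, n) = 2/9 - B/9
m(w) = 7 + 1/(w + w²)
t(F) = 7 - √((1 + 7*F + 7*F²)/(F*(1 + F))) (t(F) = 7 - √(0 + (1 + 7*F + 7*F²)/(F*(1 + F))) = 7 - √((1 + 7*F + 7*F²)/(F*(1 + F))))
(-18746 + H(-100, f(9))) + t(76) = (-18746 + (2/9 - ⅑*(-100))) + (7 - √((1 + 7*76 + 7*76²)/(76*(1 + 76)))) = (-18746 + (2/9 + 100/9)) + (7 - √((1/76)*(1 + 532 + 7*5776)/77)) = (-18746 + 34/3) + (7 - √((1/76)*(1/77)*(1 + 532 + 40432))) = -56204/3 + (7 - √((1/76)*(1/77)*40965)) = -56204/3 + (7 - √(40965/5852)) = -56204/3 + (7 - √59931795/2926) = -56183/3 - √59931795/2926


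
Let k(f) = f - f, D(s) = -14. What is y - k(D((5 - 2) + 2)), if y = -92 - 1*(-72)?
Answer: -20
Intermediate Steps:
k(f) = 0
y = -20 (y = -92 + 72 = -20)
y - k(D((5 - 2) + 2)) = -20 - 1*0 = -20 + 0 = -20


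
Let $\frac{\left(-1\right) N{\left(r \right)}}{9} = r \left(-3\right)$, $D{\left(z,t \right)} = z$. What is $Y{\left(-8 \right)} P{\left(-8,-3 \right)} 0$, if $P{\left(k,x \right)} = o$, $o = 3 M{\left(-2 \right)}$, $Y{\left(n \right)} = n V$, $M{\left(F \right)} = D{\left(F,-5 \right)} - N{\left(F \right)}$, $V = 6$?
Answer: $0$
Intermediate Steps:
$N{\left(r \right)} = 27 r$ ($N{\left(r \right)} = - 9 r \left(-3\right) = - 9 \left(- 3 r\right) = 27 r$)
$M{\left(F \right)} = - 26 F$ ($M{\left(F \right)} = F - 27 F = - 26 F$)
$Y{\left(n \right)} = 6 n$ ($Y{\left(n \right)} = n 6 = 6 n$)
$o = 156$ ($o = 3 \left(\left(-26\right) \left(-2\right)\right) = 3 \cdot 52 = 156$)
$P{\left(k,x \right)} = 156$
$Y{\left(-8 \right)} P{\left(-8,-3 \right)} 0 = 6 \left(-8\right) 156 \cdot 0 = \left(-48\right) 156 \cdot 0 = \left(-7488\right) 0 = 0$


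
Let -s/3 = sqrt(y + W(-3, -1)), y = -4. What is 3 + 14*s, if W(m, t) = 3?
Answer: 3 - 42*I ≈ 3.0 - 42.0*I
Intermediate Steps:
s = -3*I (s = -3*sqrt(-4 + 3) = -3*I ≈ -3.0*I)
3 + 14*s = 3 + 14*(-3*I) = 3 - 42*I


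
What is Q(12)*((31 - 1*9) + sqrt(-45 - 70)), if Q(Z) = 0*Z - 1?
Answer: -22 - I*sqrt(115) ≈ -22.0 - 10.724*I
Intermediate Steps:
Q(Z) = -1 (Q(Z) = 0 - 1 = -1)
Q(12)*((31 - 1*9) + sqrt(-45 - 70)) = -((31 - 1*9) + sqrt(-45 - 70)) = -((31 - 9) + sqrt(-115)) = -(22 + I*sqrt(115)) = -22 - I*sqrt(115)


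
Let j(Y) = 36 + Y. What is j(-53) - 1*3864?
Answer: -3881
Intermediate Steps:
j(-53) - 1*3864 = (36 - 53) - 1*3864 = -17 - 3864 = -3881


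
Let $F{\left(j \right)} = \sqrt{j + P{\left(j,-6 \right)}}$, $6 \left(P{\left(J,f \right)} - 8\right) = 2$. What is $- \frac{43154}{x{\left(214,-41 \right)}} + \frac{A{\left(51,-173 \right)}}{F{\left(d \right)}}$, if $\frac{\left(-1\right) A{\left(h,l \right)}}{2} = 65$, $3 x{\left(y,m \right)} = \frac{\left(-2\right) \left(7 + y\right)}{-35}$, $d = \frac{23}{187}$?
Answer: $- \frac{2265585}{221} - \frac{65 \sqrt{665346}}{1186} \approx -10296.0$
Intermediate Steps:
$d = \frac{23}{187}$ ($d = 23 \cdot \frac{1}{187} = \frac{23}{187} \approx 0.12299$)
$x{\left(y,m \right)} = \frac{2}{15} + \frac{2 y}{105}$ ($x{\left(y,m \right)} = \frac{- 2 \left(7 + y\right) \frac{1}{-35}}{3} = \frac{\left(-14 - 2 y\right) \left(- \frac{1}{35}\right)}{3} = \frac{\frac{2}{5} + \frac{2 y}{35}}{3} = \frac{2}{15} + \frac{2 y}{105}$)
$P{\left(J,f \right)} = \frac{25}{3}$ ($P{\left(J,f \right)} = 8 + \frac{1}{6} \cdot 2 = 8 + \frac{1}{3} = \frac{25}{3}$)
$A{\left(h,l \right)} = -130$ ($A{\left(h,l \right)} = \left(-2\right) 65 = -130$)
$F{\left(j \right)} = \sqrt{\frac{25}{3} + j}$ ($F{\left(j \right)} = \sqrt{j + \frac{25}{3}} = \sqrt{\frac{25}{3} + j}$)
$- \frac{43154}{x{\left(214,-41 \right)}} + \frac{A{\left(51,-173 \right)}}{F{\left(d \right)}} = - \frac{43154}{\frac{2}{15} + \frac{2}{105} \cdot 214} - \frac{130}{\frac{1}{3} \sqrt{75 + 9 \cdot \frac{23}{187}}} = - \frac{43154}{\frac{2}{15} + \frac{428}{105}} - \frac{130}{\frac{1}{3} \sqrt{75 + \frac{207}{187}}} = - \frac{43154}{\frac{442}{105}} - \frac{130}{\frac{1}{3} \sqrt{\frac{14232}{187}}} = \left(-43154\right) \frac{105}{442} - \frac{130}{\frac{1}{3} \frac{2 \sqrt{665346}}{187}} = - \frac{2265585}{221} - \frac{130}{\frac{2}{561} \sqrt{665346}} = - \frac{2265585}{221} - 130 \frac{\sqrt{665346}}{2372} = - \frac{2265585}{221} - \frac{65 \sqrt{665346}}{1186}$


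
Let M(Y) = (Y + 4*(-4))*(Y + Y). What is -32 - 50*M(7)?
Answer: 6268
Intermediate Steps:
M(Y) = 2*Y*(-16 + Y) (M(Y) = (Y - 16)*(2*Y) = (-16 + Y)*(2*Y) = 2*Y*(-16 + Y))
-32 - 50*M(7) = -32 - 100*7*(-16 + 7) = -32 - 100*7*(-9) = -32 - 50*(-126) = -32 + 6300 = 6268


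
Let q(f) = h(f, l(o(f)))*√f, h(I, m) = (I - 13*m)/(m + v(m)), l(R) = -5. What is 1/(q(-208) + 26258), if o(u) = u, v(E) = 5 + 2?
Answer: 13129/345272956 + 143*I*√13/345272956 ≈ 3.8025e-5 + 1.4933e-6*I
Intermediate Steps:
v(E) = 7
h(I, m) = (I - 13*m)/(7 + m) (h(I, m) = (I - 13*m)/(m + 7) = (I - 13*m)/(7 + m))
q(f) = √f*(65/2 + f/2) (q(f) = ((f - 13*(-5))/(7 - 5))*√f = ((f + 65)/2)*√f = ((65 + f)/2)*√f = (65/2 + f/2)*√f = √f*(65/2 + f/2))
1/(q(-208) + 26258) = 1/(√(-208)*(65 - 208)/2 + 26258) = 1/((½)*(4*I*√13)*(-143) + 26258) = 1/(-286*I*√13 + 26258) = 1/(26258 - 286*I*√13)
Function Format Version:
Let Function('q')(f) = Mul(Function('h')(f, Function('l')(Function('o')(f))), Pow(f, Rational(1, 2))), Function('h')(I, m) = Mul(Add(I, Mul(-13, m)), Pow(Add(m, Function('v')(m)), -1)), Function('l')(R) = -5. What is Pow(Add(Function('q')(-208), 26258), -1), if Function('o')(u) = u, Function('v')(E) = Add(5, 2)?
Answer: Add(Rational(13129, 345272956), Mul(Rational(143, 345272956), I, Pow(13, Rational(1, 2)))) ≈ Add(3.8025e-5, Mul(1.4933e-6, I))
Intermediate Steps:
Function('v')(E) = 7
Function('h')(I, m) = Mul(Pow(Add(7, m), -1), Add(I, Mul(-13, m))) (Function('h')(I, m) = Mul(Add(I, Mul(-13, m)), Pow(Add(m, 7), -1)) = Mul(Add(I, Mul(-13, m)), Pow(Add(7, m), -1)) = Mul(Pow(Add(7, m), -1), Add(I, Mul(-13, m))))
Function('q')(f) = Mul(Pow(f, Rational(1, 2)), Add(Rational(65, 2), Mul(Rational(1, 2), f))) (Function('q')(f) = Mul(Mul(Pow(Add(7, -5), -1), Add(f, Mul(-13, -5))), Pow(f, Rational(1, 2))) = Mul(Mul(Pow(2, -1), Add(f, 65)), Pow(f, Rational(1, 2))) = Mul(Mul(Rational(1, 2), Add(65, f)), Pow(f, Rational(1, 2))) = Mul(Add(Rational(65, 2), Mul(Rational(1, 2), f)), Pow(f, Rational(1, 2))) = Mul(Pow(f, Rational(1, 2)), Add(Rational(65, 2), Mul(Rational(1, 2), f))))
Pow(Add(Function('q')(-208), 26258), -1) = Pow(Add(Mul(Rational(1, 2), Pow(-208, Rational(1, 2)), Add(65, -208)), 26258), -1) = Pow(Add(Mul(Rational(1, 2), Mul(4, I, Pow(13, Rational(1, 2))), -143), 26258), -1) = Pow(Add(Mul(-286, I, Pow(13, Rational(1, 2))), 26258), -1) = Pow(Add(26258, Mul(-286, I, Pow(13, Rational(1, 2)))), -1)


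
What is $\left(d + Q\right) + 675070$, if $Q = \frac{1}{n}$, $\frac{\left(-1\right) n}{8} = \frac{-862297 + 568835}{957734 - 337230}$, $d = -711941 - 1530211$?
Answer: $- \frac{459878940321}{293462} \approx -1.5671 \cdot 10^{6}$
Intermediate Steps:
$d = -2242152$
$n = \frac{293462}{77563}$ ($n = - 8 \frac{-862297 + 568835}{957734 - 337230} = - 8 \left(- \frac{293462}{620504}\right) = - 8 \left(\left(-293462\right) \frac{1}{620504}\right) = \left(-8\right) \left(- \frac{146731}{310252}\right) = \frac{293462}{77563} \approx 3.7835$)
$Q = \frac{77563}{293462}$ ($Q = \frac{1}{\frac{293462}{77563}} = \frac{77563}{293462} \approx 0.2643$)
$\left(d + Q\right) + 675070 = \left(-2242152 + \frac{77563}{293462}\right) + 675070 = - \frac{657986332661}{293462} + 675070 = - \frac{459878940321}{293462}$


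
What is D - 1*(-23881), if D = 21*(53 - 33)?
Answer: 24301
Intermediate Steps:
D = 420 (D = 21*20 = 420)
D - 1*(-23881) = 420 - 1*(-23881) = 420 + 23881 = 24301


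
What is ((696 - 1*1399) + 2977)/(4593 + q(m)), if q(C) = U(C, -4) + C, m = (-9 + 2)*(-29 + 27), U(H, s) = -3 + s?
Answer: 1137/2300 ≈ 0.49435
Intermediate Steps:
m = 14 (m = -7*(-2) = 14)
q(C) = -7 + C (q(C) = (-3 - 4) + C = -7 + C)
((696 - 1*1399) + 2977)/(4593 + q(m)) = ((696 - 1*1399) + 2977)/(4593 + (-7 + 14)) = ((696 - 1399) + 2977)/(4593 + 7) = (-703 + 2977)/4600 = 2274*(1/4600) = 1137/2300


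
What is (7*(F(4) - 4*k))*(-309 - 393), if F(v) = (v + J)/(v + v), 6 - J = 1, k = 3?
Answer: 213759/4 ≈ 53440.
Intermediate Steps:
J = 5 (J = 6 - 1*1 = 6 - 1 = 5)
F(v) = (5 + v)/(2*v) (F(v) = (v + 5)/(v + v) = (5 + v)/((2*v)) = (5 + v)*(1/(2*v)) = (5 + v)/(2*v))
(7*(F(4) - 4*k))*(-309 - 393) = (7*((½)*(5 + 4)/4 - 4*3))*(-309 - 393) = (7*((½)*(¼)*9 - 12))*(-702) = (7*(9/8 - 12))*(-702) = (7*(-87/8))*(-702) = -609/8*(-702) = 213759/4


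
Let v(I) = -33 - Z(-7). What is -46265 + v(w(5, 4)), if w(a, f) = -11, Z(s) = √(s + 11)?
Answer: -46300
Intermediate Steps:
Z(s) = √(11 + s)
v(I) = -35 (v(I) = -33 - √(11 - 7) = -33 - √4 = -33 - 1*2 = -33 - 2 = -35)
-46265 + v(w(5, 4)) = -46265 - 35 = -46300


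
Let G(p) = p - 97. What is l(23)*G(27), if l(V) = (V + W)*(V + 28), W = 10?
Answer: -117810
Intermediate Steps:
l(V) = (10 + V)*(28 + V) (l(V) = (V + 10)*(V + 28) = (10 + V)*(28 + V))
G(p) = -97 + p
l(23)*G(27) = (280 + 23² + 38*23)*(-97 + 27) = (280 + 529 + 874)*(-70) = 1683*(-70) = -117810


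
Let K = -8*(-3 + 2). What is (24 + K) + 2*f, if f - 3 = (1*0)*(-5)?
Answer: 38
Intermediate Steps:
f = 3 (f = 3 + (1*0)*(-5) = 3 + 0*(-5) = 3 + 0 = 3)
K = 8 (K = -8*(-1) = 8)
(24 + K) + 2*f = (24 + 8) + 2*3 = 32 + 6 = 38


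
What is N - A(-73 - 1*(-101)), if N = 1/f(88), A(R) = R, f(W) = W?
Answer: -2463/88 ≈ -27.989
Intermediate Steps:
N = 1/88 ≈ 0.011364
N - A(-73 - 1*(-101)) = 1/88 - (-73 - 1*(-101)) = 1/88 - (-73 + 101) = 1/88 - 1*28 = 1/88 - 28 = -2463/88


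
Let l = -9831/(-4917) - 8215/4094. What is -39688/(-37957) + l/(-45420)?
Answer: 12095761130218439/11568200351858040 ≈ 1.0456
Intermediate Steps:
l = -48347/6710066 (l = -9831*(-1/4917) - 8215*1/4094 = 3277/1639 - 8215/4094 = -48347/6710066 ≈ -0.0072051)
-39688/(-37957) + l/(-45420) = -39688/(-37957) - 48347/6710066/(-45420) = -39688*(-1/37957) - 48347/6710066*(-1/45420) = 39688/37957 + 48347/304771197720 = 12095761130218439/11568200351858040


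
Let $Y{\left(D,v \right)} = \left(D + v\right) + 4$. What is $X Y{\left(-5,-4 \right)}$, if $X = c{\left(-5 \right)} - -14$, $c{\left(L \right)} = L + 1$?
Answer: $-50$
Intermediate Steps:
$c{\left(L \right)} = 1 + L$
$Y{\left(D,v \right)} = 4 + D + v$
$X = 10$ ($X = \left(1 - 5\right) - -14 = -4 + 14 = 10$)
$X Y{\left(-5,-4 \right)} = 10 \left(4 - 5 - 4\right) = 10 \left(-5\right) = -50$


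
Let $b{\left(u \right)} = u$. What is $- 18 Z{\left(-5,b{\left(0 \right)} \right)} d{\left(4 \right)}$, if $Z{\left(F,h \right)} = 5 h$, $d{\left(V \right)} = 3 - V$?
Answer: $0$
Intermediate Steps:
$- 18 Z{\left(-5,b{\left(0 \right)} \right)} d{\left(4 \right)} = - 18 \cdot 5 \cdot 0 \left(3 - 4\right) = \left(-18\right) 0 \left(3 - 4\right) = 0 \left(-1\right) = 0$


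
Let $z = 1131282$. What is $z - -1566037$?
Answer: $2697319$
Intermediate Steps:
$z - -1566037 = 1131282 - -1566037 = 1131282 + 1566037 = 2697319$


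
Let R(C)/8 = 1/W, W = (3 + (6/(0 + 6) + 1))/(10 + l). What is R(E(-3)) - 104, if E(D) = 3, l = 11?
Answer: -352/5 ≈ -70.400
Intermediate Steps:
W = 5/21 (W = (3 + (6/(0 + 6) + 1))/(10 + 11) = (3 + (6/6 + 1))/21 = (3 + (6*(⅙) + 1))*(1/21) = (3 + (1 + 1))*(1/21) = (3 + 2)*(1/21) = 5*(1/21) = 5/21 ≈ 0.23810)
R(C) = 168/5 (R(C) = 8/(5/21) = 8*(21/5) = 168/5)
R(E(-3)) - 104 = 168/5 - 104 = -352/5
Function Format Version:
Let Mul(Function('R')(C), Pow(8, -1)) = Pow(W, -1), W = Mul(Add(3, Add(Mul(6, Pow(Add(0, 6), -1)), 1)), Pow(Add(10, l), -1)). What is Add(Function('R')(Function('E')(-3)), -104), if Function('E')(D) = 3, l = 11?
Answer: Rational(-352, 5) ≈ -70.400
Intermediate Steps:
W = Rational(5, 21) (W = Mul(Add(3, Add(Mul(6, Pow(Add(0, 6), -1)), 1)), Pow(Add(10, 11), -1)) = Mul(Add(3, Add(Mul(6, Pow(6, -1)), 1)), Pow(21, -1)) = Mul(Add(3, Add(Mul(6, Rational(1, 6)), 1)), Rational(1, 21)) = Mul(Add(3, Add(1, 1)), Rational(1, 21)) = Mul(Add(3, 2), Rational(1, 21)) = Mul(5, Rational(1, 21)) = Rational(5, 21) ≈ 0.23810)
Function('R')(C) = Rational(168, 5) (Function('R')(C) = Mul(8, Pow(Rational(5, 21), -1)) = Mul(8, Rational(21, 5)) = Rational(168, 5))
Add(Function('R')(Function('E')(-3)), -104) = Add(Rational(168, 5), -104) = Rational(-352, 5)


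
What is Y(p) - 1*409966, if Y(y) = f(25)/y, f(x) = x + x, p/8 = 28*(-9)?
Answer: -413245753/1008 ≈ -4.0997e+5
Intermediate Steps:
p = -2016 (p = 8*(28*(-9)) = 8*(-252) = -2016)
f(x) = 2*x
Y(y) = 50/y (Y(y) = (2*25)/y = 50/y)
Y(p) - 1*409966 = 50/(-2016) - 1*409966 = 50*(-1/2016) - 409966 = -25/1008 - 409966 = -413245753/1008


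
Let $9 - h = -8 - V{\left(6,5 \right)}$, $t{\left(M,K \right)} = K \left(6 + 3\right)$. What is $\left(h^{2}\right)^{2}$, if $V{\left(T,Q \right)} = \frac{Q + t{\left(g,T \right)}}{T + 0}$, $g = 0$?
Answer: $\frac{671898241}{1296} \approx 5.1844 \cdot 10^{5}$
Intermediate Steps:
$t{\left(M,K \right)} = 9 K$ ($t{\left(M,K \right)} = K 9 = 9 K$)
$V{\left(T,Q \right)} = \frac{Q + 9 T}{T}$ ($V{\left(T,Q \right)} = \frac{Q + 9 T}{T + 0} = \frac{Q + 9 T}{T}$)
$h = \frac{161}{6}$ ($h = 9 - \left(-8 - \left(9 + \frac{5}{6}\right)\right) = 9 - \left(-8 - \frac{59}{6}\right) = 9 - - \frac{107}{6} = 9 + \frac{107}{6} = \frac{161}{6} \approx 26.833$)
$\left(h^{2}\right)^{2} = \left(\left(\frac{161}{6}\right)^{2}\right)^{2} = \left(\frac{25921}{36}\right)^{2} = \frac{671898241}{1296}$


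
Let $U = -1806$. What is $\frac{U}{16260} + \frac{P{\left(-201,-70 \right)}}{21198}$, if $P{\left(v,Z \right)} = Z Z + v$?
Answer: $\frac{1588423}{14361645} \approx 0.1106$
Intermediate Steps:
$P{\left(v,Z \right)} = v + Z^{2}$ ($P{\left(v,Z \right)} = Z^{2} + v = v + Z^{2}$)
$\frac{U}{16260} + \frac{P{\left(-201,-70 \right)}}{21198} = - \frac{1806}{16260} + \frac{-201 + \left(-70\right)^{2}}{21198} = \left(-1806\right) \frac{1}{16260} + \left(-201 + 4900\right) \frac{1}{21198} = - \frac{301}{2710} + 4699 \cdot \frac{1}{21198} = - \frac{301}{2710} + \frac{4699}{21198} = \frac{1588423}{14361645}$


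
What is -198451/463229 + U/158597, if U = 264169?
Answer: 90897008454/73466729713 ≈ 1.2373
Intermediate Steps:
-198451/463229 + U/158597 = -198451/463229 + 264169/158597 = 90897008454/73466729713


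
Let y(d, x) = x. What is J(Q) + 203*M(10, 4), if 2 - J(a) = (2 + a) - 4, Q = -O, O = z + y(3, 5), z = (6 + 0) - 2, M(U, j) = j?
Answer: 825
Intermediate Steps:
z = 4 (z = 6 - 2 = 4)
O = 9 (O = 4 + 5 = 9)
Q = -9 (Q = -1*9 = -9)
J(a) = 4 - a (J(a) = 2 - ((2 + a) - 4) = 2 - (-2 + a) = 2 + (2 - a) = 4 - a)
J(Q) + 203*M(10, 4) = (4 - 1*(-9)) + 203*4 = (4 + 9) + 812 = 13 + 812 = 825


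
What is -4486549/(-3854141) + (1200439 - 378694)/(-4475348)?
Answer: 16911746998007/17248622216068 ≈ 0.98047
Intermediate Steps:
-4486549/(-3854141) + (1200439 - 378694)/(-4475348) = -4486549*(-1/3854141) + 821745*(-1/4475348) = 4486549/3854141 - 821745/4475348 = 16911746998007/17248622216068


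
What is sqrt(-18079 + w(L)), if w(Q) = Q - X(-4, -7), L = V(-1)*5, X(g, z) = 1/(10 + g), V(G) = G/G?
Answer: 23*I*sqrt(1230)/6 ≈ 134.44*I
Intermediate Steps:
V(G) = 1
L = 5 (L = 1*5 = 5)
w(Q) = -1/6 + Q (w(Q) = Q - 1/(10 - 4) = Q - 1/6 = -1/6 + Q)
sqrt(-18079 + w(L)) = sqrt(-18079 + (-1/6 + 5)) = sqrt(-18079 + 29/6) = sqrt(-108445/6) = 23*I*sqrt(1230)/6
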